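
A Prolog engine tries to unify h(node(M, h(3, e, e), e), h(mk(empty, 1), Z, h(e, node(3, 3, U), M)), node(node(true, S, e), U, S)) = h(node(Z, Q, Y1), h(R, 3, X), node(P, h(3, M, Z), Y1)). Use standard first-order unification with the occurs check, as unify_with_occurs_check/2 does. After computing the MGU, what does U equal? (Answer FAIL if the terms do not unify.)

h(3, 3, 3)

Decompose h/3: node(M, h(3, e, e), e) = node(Z, Q, Y1),  h(mk(empty, 1), Z, h(e, node(3, 3, U), M)) = h(R, 3, X),  node(node(true, S, e), U, S) = node(P, h(3, M, Z), Y1).
Decompose node/3: M = Z,  h(3, e, e) = Q,  e = Y1.
Bind M := Z; substituting into the 2 remaining equations that mention M gives: h(mk(empty, 1), Z, h(e, node(3, 3, U), Z)) = h(R, 3, X),  node(node(true, S, e), U, S) = node(P, h(3, Z, Z), Y1).
Bind Q := h(3, e, e); no other remaining equation mentions Q.
Bind Y1 := e; substituting into the one remaining equation that mentions Y1 gives: node(node(true, S, e), U, S) = node(P, h(3, Z, Z), e).
Decompose h/3: mk(empty, 1) = R,  Z = 3,  h(e, node(3, 3, U), Z) = X.
Bind R := mk(empty, 1); no other remaining equation mentions R.
Bind Z := 3; substituting into the remaining equations gives: h(e, node(3, 3, U), 3) = X,  node(node(true, S, e), U, S) = node(P, h(3, 3, 3), e). Substituting into the earlier binding gives M := 3.
Bind X := h(e, node(3, 3, U), 3); no other remaining equation mentions X.
Decompose node/3: node(true, S, e) = P,  U = h(3, 3, 3),  S = e.
Bind P := node(true, S, e); no other remaining equation mentions P.
Bind U := h(3, 3, 3); no other remaining equation mentions U. Substituting into the earlier binding gives X := h(e, node(3, 3, h(3, 3, 3)), 3).
Bind S := e. Substituting into the earlier binding gives P := node(true, e, e).
MGU = { M -> 3, Q -> h(3, e, e), Y1 -> e, R -> mk(empty, 1), Z -> 3, X -> h(e, node(3, 3, h(3, 3, 3)), 3), P -> node(true, e, e), U -> h(3, 3, 3), S -> e }, so U -> h(3, 3, 3).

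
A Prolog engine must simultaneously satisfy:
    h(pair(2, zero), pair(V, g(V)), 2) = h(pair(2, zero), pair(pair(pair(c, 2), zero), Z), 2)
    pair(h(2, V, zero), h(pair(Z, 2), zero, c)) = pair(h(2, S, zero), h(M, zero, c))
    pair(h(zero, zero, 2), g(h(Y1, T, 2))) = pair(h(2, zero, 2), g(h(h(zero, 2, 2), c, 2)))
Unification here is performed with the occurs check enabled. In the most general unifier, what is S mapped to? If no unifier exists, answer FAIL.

FAIL

Decompose h/3: pair(2, zero) = pair(2, zero),  pair(V, g(V)) = pair(pair(pair(c, 2), zero), Z),  2 = 2.
Delete trivial equation pair(2, zero) = pair(2, zero).
Decompose pair/2: V = pair(pair(c, 2), zero),  g(V) = Z.
Bind V := pair(pair(c, 2), zero); substituting into the 2 remaining equations that mention V gives: g(pair(pair(c, 2), zero)) = Z,  pair(h(2, pair(pair(c, 2), zero), zero), h(pair(Z, 2), zero, c)) = pair(h(2, S, zero), h(M, zero, c)).
Bind Z := g(pair(pair(c, 2), zero)); substituting into the one remaining equation that mentions Z gives: pair(h(2, pair(pair(c, 2), zero), zero), h(pair(g(pair(pair(c, 2), zero)), 2), zero, c)) = pair(h(2, S, zero), h(M, zero, c)).
Delete trivial equation 2 = 2.
Decompose pair/2: h(2, pair(pair(c, 2), zero), zero) = h(2, S, zero),  h(pair(g(pair(pair(c, 2), zero)), 2), zero, c) = h(M, zero, c).
Decompose h/3: 2 = 2,  pair(pair(c, 2), zero) = S,  zero = zero.
Delete trivial equation 2 = 2.
Bind S := pair(pair(c, 2), zero); no other remaining equation mentions S.
Delete trivial equation zero = zero.
Decompose h/3: pair(g(pair(pair(c, 2), zero)), 2) = M,  zero = zero,  c = c.
Bind M := pair(g(pair(pair(c, 2), zero)), 2); no other remaining equation mentions M.
Delete trivial equation zero = zero.
Delete trivial equation c = c.
Decompose pair/2: h(zero, zero, 2) = h(2, zero, 2),  g(h(Y1, T, 2)) = g(h(h(zero, 2, 2), c, 2)).
Decompose h/3: zero = 2,  zero = zero,  2 = 2.
Clash: constants zero and 2 differ; no unifier exists.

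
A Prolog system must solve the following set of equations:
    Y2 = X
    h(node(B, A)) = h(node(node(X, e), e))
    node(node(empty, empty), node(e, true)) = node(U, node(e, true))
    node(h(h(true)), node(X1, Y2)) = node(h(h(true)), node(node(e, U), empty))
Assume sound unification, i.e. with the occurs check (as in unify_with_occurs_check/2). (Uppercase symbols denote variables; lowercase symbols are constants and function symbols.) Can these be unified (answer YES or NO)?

YES

Bind Y2 := X; substituting into the one remaining equation that mentions Y2 gives: node(h(h(true)), node(X1, X)) = node(h(h(true)), node(node(e, U), empty)).
Decompose h/1: node(B, A) = node(node(X, e), e).
Decompose node/2: B = node(X, e),  A = e.
Bind B := node(X, e); no other remaining equation mentions B.
Bind A := e; no other remaining equation mentions A.
Decompose node/2: node(empty, empty) = U,  node(e, true) = node(e, true).
Bind U := node(empty, empty); substituting into the one remaining equation that mentions U gives: node(h(h(true)), node(X1, X)) = node(h(h(true)), node(node(e, node(empty, empty)), empty)).
Delete trivial equation node(e, true) = node(e, true).
Decompose node/2: h(h(true)) = h(h(true)),  node(X1, X) = node(node(e, node(empty, empty)), empty).
Delete trivial equation h(h(true)) = h(h(true)).
Decompose node/2: X1 = node(e, node(empty, empty)),  X = empty.
Bind X1 := node(e, node(empty, empty)); no other remaining equation mentions X1.
Bind X := empty. Substituting into the earlier bindings gives Y2 := empty, B := node(empty, e).
No equations remain and no clash or occurs-check failure arose, so a unifier exists.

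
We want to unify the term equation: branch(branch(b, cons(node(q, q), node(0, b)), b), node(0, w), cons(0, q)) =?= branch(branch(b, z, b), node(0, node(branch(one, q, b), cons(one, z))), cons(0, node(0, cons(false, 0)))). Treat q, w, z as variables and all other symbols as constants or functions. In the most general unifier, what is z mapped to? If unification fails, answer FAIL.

Decompose branch/3: branch(b, cons(node(q, q), node(0, b)), b) =?= branch(b, z, b),  node(0, w) =?= node(0, node(branch(one, q, b), cons(one, z))),  cons(0, q) =?= cons(0, node(0, cons(false, 0))).
Decompose branch/3: b =?= b,  cons(node(q, q), node(0, b)) =?= z,  b =?= b.
Delete trivial equation b =?= b.
Bind z := cons(node(q, q), node(0, b)); substituting into the one remaining equation that mentions z gives: node(0, w) =?= node(0, node(branch(one, q, b), cons(one, cons(node(q, q), node(0, b))))).
Delete trivial equation b =?= b.
Decompose node/2: 0 =?= 0,  w =?= node(branch(one, q, b), cons(one, cons(node(q, q), node(0, b)))).
Delete trivial equation 0 =?= 0.
Bind w := node(branch(one, q, b), cons(one, cons(node(q, q), node(0, b)))); no other remaining equation mentions w.
Decompose cons/2: 0 =?= 0,  q =?= node(0, cons(false, 0)).
Delete trivial equation 0 =?= 0.
Bind q := node(0, cons(false, 0)). Substituting into the earlier bindings gives z := cons(node(node(0, cons(false, 0)), node(0, cons(false, 0))), node(0, b)), w := node(branch(one, node(0, cons(false, 0)), b), cons(one, cons(node(node(0, cons(false, 0)), node(0, cons(false, 0))), node(0, b)))).
MGU = { z := cons(node(node(0, cons(false, 0)), node(0, cons(false, 0))), node(0, b)), w := node(branch(one, node(0, cons(false, 0)), b), cons(one, cons(node(node(0, cons(false, 0)), node(0, cons(false, 0))), node(0, b)))), q := node(0, cons(false, 0)) }, so z := cons(node(node(0, cons(false, 0)), node(0, cons(false, 0))), node(0, b)).

cons(node(node(0, cons(false, 0)), node(0, cons(false, 0))), node(0, b))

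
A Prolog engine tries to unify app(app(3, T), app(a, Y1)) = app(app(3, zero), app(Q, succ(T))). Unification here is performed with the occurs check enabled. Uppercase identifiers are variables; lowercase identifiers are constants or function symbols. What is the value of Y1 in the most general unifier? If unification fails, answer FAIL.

Decompose app/2: app(3, T) = app(3, zero),  app(a, Y1) = app(Q, succ(T)).
Decompose app/2: 3 = 3,  T = zero.
Delete trivial equation 3 = 3.
Bind T := zero; substituting into the remaining equation gives: app(a, Y1) = app(Q, succ(zero)).
Decompose app/2: a = Q,  Y1 = succ(zero).
Bind Q := a; no other remaining equation mentions Q.
Bind Y1 := succ(zero).
MGU = { T -> zero, Q -> a, Y1 -> succ(zero) }, so Y1 -> succ(zero).

succ(zero)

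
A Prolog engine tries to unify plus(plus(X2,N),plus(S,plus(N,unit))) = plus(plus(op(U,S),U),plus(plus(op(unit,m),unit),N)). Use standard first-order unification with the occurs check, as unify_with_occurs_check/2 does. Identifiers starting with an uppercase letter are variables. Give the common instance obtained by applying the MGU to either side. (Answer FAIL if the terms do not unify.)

FAIL

Decompose plus/2: plus(X2,N) = plus(op(U,S),U),  plus(S,plus(N,unit)) = plus(plus(op(unit,m),unit),N).
Decompose plus/2: X2 = op(U,S),  N = U.
Bind X2 := op(U,S); no other remaining equation mentions X2.
Bind N := U; substituting into the remaining equation gives: plus(S,plus(U,unit)) = plus(plus(op(unit,m),unit),U).
Decompose plus/2: S = plus(op(unit,m),unit),  plus(U,unit) = U.
Bind S := plus(op(unit,m),unit); no other remaining equation mentions S. Substituting into the earlier binding gives X2 := op(U,plus(op(unit,m),unit)).
Occurs check fails: U occurs in plus(U,unit); the equation U = plus(U,unit) has no finite solution.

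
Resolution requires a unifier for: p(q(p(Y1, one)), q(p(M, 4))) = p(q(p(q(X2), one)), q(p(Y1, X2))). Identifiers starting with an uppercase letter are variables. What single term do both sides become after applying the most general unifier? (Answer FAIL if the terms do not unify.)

p(q(p(q(4), one)), q(p(q(4), 4)))

Decompose p/2: q(p(Y1, one)) = q(p(q(X2), one)),  q(p(M, 4)) = q(p(Y1, X2)).
Decompose q/1: p(Y1, one) = p(q(X2), one).
Decompose p/2: Y1 = q(X2),  one = one.
Bind Y1 := q(X2); substituting into the one remaining equation that mentions Y1 gives: q(p(M, 4)) = q(p(q(X2), X2)).
Delete trivial equation one = one.
Decompose q/1: p(M, 4) = p(q(X2), X2).
Decompose p/2: M = q(X2),  4 = X2.
Bind M := q(X2); no other remaining equation mentions M.
Bind X2 := 4. Substituting into the earlier bindings gives Y1 := q(4), M := q(4).
Applying the MGU to either side gives p(q(p(q(4), one)), q(p(q(4), 4))).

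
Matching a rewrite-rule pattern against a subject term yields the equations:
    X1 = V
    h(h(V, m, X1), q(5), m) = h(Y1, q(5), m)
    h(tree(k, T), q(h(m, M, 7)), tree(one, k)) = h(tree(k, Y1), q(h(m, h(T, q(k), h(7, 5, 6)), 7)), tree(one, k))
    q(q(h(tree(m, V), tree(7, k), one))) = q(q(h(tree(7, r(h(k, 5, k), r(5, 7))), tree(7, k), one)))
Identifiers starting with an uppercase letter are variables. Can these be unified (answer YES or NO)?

NO

Bind X1 := V; substituting into the one remaining equation that mentions X1 gives: h(h(V, m, V), q(5), m) = h(Y1, q(5), m).
Decompose h/3: h(V, m, V) = Y1,  q(5) = q(5),  m = m.
Bind Y1 := h(V, m, V); substituting into the one remaining equation that mentions Y1 gives: h(tree(k, T), q(h(m, M, 7)), tree(one, k)) = h(tree(k, h(V, m, V)), q(h(m, h(T, q(k), h(7, 5, 6)), 7)), tree(one, k)).
Delete trivial equation q(5) = q(5).
Delete trivial equation m = m.
Decompose h/3: tree(k, T) = tree(k, h(V, m, V)),  q(h(m, M, 7)) = q(h(m, h(T, q(k), h(7, 5, 6)), 7)),  tree(one, k) = tree(one, k).
Decompose tree/2: k = k,  T = h(V, m, V).
Delete trivial equation k = k.
Bind T := h(V, m, V); substituting into the one remaining equation that mentions T gives: q(h(m, M, 7)) = q(h(m, h(h(V, m, V), q(k), h(7, 5, 6)), 7)).
Decompose q/1: h(m, M, 7) = h(m, h(h(V, m, V), q(k), h(7, 5, 6)), 7).
Decompose h/3: m = m,  M = h(h(V, m, V), q(k), h(7, 5, 6)),  7 = 7.
Delete trivial equation m = m.
Bind M := h(h(V, m, V), q(k), h(7, 5, 6)); no other remaining equation mentions M.
Delete trivial equation 7 = 7.
Delete trivial equation tree(one, k) = tree(one, k).
Decompose q/1: q(h(tree(m, V), tree(7, k), one)) = q(h(tree(7, r(h(k, 5, k), r(5, 7))), tree(7, k), one)).
Decompose q/1: h(tree(m, V), tree(7, k), one) = h(tree(7, r(h(k, 5, k), r(5, 7))), tree(7, k), one).
Decompose h/3: tree(m, V) = tree(7, r(h(k, 5, k), r(5, 7))),  tree(7, k) = tree(7, k),  one = one.
Decompose tree/2: m = 7,  V = r(h(k, 5, k), r(5, 7)).
Clash: constants m and 7 differ; no unifier exists.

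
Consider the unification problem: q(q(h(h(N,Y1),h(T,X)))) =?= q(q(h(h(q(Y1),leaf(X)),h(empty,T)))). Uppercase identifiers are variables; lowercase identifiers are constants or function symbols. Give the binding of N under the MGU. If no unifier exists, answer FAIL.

q(leaf(empty))

Decompose q/1: q(h(h(N,Y1),h(T,X))) =?= q(h(h(q(Y1),leaf(X)),h(empty,T))).
Decompose q/1: h(h(N,Y1),h(T,X)) =?= h(h(q(Y1),leaf(X)),h(empty,T)).
Decompose h/2: h(N,Y1) =?= h(q(Y1),leaf(X)),  h(T,X) =?= h(empty,T).
Decompose h/2: N =?= q(Y1),  Y1 =?= leaf(X).
Bind N := q(Y1); no other remaining equation mentions N.
Bind Y1 := leaf(X); no other remaining equation mentions Y1. Substituting into the earlier binding gives N := q(leaf(X)).
Decompose h/2: T =?= empty,  X =?= T.
Bind T := empty; substituting into the remaining equation gives: X =?= empty.
Bind X := empty. Substituting into the earlier bindings gives N := q(leaf(empty)), Y1 := leaf(empty).
MGU = { N ↦ q(leaf(empty)), Y1 ↦ leaf(empty), T ↦ empty, X ↦ empty }, so N ↦ q(leaf(empty)).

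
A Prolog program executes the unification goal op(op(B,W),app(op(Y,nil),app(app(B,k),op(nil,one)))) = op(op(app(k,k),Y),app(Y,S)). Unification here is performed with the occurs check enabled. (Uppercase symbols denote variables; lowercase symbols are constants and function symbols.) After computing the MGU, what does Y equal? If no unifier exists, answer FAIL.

Decompose op/2: op(B,W) = op(app(k,k),Y),  app(op(Y,nil),app(app(B,k),op(nil,one))) = app(Y,S).
Decompose op/2: B = app(k,k),  W = Y.
Bind B := app(k,k); substituting into the one remaining equation that mentions B gives: app(op(Y,nil),app(app(app(k,k),k),op(nil,one))) = app(Y,S).
Bind W := Y; no other remaining equation mentions W.
Decompose app/2: op(Y,nil) = Y,  app(app(app(k,k),k),op(nil,one)) = S.
Occurs check fails: Y occurs in op(Y,nil); the equation Y = op(Y,nil) has no finite solution.

FAIL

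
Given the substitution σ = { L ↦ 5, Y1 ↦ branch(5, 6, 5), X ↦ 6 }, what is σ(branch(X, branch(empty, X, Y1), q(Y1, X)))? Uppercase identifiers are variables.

branch(6, branch(empty, 6, branch(5, 6, 5)), q(branch(5, 6, 5), 6))

Replace each occurrence of Y1 with branch(5, 6, 5).
Replace each occurrence of X with 6.
Result: branch(6, branch(empty, 6, branch(5, 6, 5)), q(branch(5, 6, 5), 6)).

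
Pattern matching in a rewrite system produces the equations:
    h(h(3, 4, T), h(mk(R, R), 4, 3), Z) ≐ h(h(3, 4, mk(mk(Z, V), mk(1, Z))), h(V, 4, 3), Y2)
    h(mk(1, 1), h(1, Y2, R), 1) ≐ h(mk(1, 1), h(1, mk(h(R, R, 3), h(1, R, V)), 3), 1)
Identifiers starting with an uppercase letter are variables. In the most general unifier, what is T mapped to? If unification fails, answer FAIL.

Decompose h/3: h(3, 4, T) ≐ h(3, 4, mk(mk(Z, V), mk(1, Z))),  h(mk(R, R), 4, 3) ≐ h(V, 4, 3),  Z ≐ Y2.
Decompose h/3: 3 ≐ 3,  4 ≐ 4,  T ≐ mk(mk(Z, V), mk(1, Z)).
Delete trivial equation 3 ≐ 3.
Delete trivial equation 4 ≐ 4.
Bind T := mk(mk(Z, V), mk(1, Z)); no other remaining equation mentions T.
Decompose h/3: mk(R, R) ≐ V,  4 ≐ 4,  3 ≐ 3.
Bind V := mk(R, R); substituting into the one remaining equation that mentions V gives: h(mk(1, 1), h(1, Y2, R), 1) ≐ h(mk(1, 1), h(1, mk(h(R, R, 3), h(1, R, mk(R, R))), 3), 1). Substituting into the earlier binding gives T := mk(mk(Z, mk(R, R)), mk(1, Z)).
Delete trivial equation 4 ≐ 4.
Delete trivial equation 3 ≐ 3.
Bind Z := Y2; no other remaining equation mentions Z. Substituting into the earlier binding gives T := mk(mk(Y2, mk(R, R)), mk(1, Y2)).
Decompose h/3: mk(1, 1) ≐ mk(1, 1),  h(1, Y2, R) ≐ h(1, mk(h(R, R, 3), h(1, R, mk(R, R))), 3),  1 ≐ 1.
Delete trivial equation mk(1, 1) ≐ mk(1, 1).
Decompose h/3: 1 ≐ 1,  Y2 ≐ mk(h(R, R, 3), h(1, R, mk(R, R))),  R ≐ 3.
Delete trivial equation 1 ≐ 1.
Bind Y2 := mk(h(R, R, 3), h(1, R, mk(R, R))); no other remaining equation mentions Y2. Substituting into the earlier bindings gives T := mk(mk(mk(h(R, R, 3), h(1, R, mk(R, R))), mk(R, R)), mk(1, mk(h(R, R, 3), h(1, R, mk(R, R))))), Z := mk(h(R, R, 3), h(1, R, mk(R, R))).
Bind R := 3; no other remaining equation mentions R. Substituting into the earlier bindings gives T := mk(mk(mk(h(3, 3, 3), h(1, 3, mk(3, 3))), mk(3, 3)), mk(1, mk(h(3, 3, 3), h(1, 3, mk(3, 3))))), V := mk(3, 3), Z := mk(h(3, 3, 3), h(1, 3, mk(3, 3))), Y2 := mk(h(3, 3, 3), h(1, 3, mk(3, 3))).
Delete trivial equation 1 ≐ 1.
MGU = { T -> mk(mk(mk(h(3, 3, 3), h(1, 3, mk(3, 3))), mk(3, 3)), mk(1, mk(h(3, 3, 3), h(1, 3, mk(3, 3))))), V -> mk(3, 3), Z -> mk(h(3, 3, 3), h(1, 3, mk(3, 3))), Y2 -> mk(h(3, 3, 3), h(1, 3, mk(3, 3))), R -> 3 }, so T -> mk(mk(mk(h(3, 3, 3), h(1, 3, mk(3, 3))), mk(3, 3)), mk(1, mk(h(3, 3, 3), h(1, 3, mk(3, 3))))).

mk(mk(mk(h(3, 3, 3), h(1, 3, mk(3, 3))), mk(3, 3)), mk(1, mk(h(3, 3, 3), h(1, 3, mk(3, 3)))))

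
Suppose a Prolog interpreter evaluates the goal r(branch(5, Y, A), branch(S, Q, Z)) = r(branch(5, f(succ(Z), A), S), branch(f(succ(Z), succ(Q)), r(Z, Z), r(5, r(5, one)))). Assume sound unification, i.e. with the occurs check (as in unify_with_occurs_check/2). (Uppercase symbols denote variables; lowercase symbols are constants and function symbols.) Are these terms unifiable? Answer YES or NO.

Decompose r/2: branch(5, Y, A) = branch(5, f(succ(Z), A), S),  branch(S, Q, Z) = branch(f(succ(Z), succ(Q)), r(Z, Z), r(5, r(5, one))).
Decompose branch/3: 5 = 5,  Y = f(succ(Z), A),  A = S.
Delete trivial equation 5 = 5.
Bind Y := f(succ(Z), A); no other remaining equation mentions Y.
Bind A := S; no other remaining equation mentions A. Substituting into the earlier binding gives Y := f(succ(Z), S).
Decompose branch/3: S = f(succ(Z), succ(Q)),  Q = r(Z, Z),  Z = r(5, r(5, one)).
Bind S := f(succ(Z), succ(Q)); no other remaining equation mentions S. Substituting into the earlier bindings gives Y := f(succ(Z), f(succ(Z), succ(Q))), A := f(succ(Z), succ(Q)).
Bind Q := r(Z, Z); no other remaining equation mentions Q. Substituting into the earlier bindings gives Y := f(succ(Z), f(succ(Z), succ(r(Z, Z)))), A := f(succ(Z), succ(r(Z, Z))), S := f(succ(Z), succ(r(Z, Z))).
Bind Z := r(5, r(5, one)). Substituting into the earlier bindings gives Y := f(succ(r(5, r(5, one))), f(succ(r(5, r(5, one))), succ(r(r(5, r(5, one)), r(5, r(5, one)))))), A := f(succ(r(5, r(5, one))), succ(r(r(5, r(5, one)), r(5, r(5, one))))), S := f(succ(r(5, r(5, one))), succ(r(r(5, r(5, one)), r(5, r(5, one))))), Q := r(r(5, r(5, one)), r(5, r(5, one))).
No equations remain and no clash or occurs-check failure arose, so a unifier exists.

YES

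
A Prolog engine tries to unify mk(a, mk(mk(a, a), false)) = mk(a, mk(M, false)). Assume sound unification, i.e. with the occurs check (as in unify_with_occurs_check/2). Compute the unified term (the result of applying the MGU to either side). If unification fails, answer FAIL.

Decompose mk/2: a = a,  mk(mk(a, a), false) = mk(M, false).
Delete trivial equation a = a.
Decompose mk/2: mk(a, a) = M,  false = false.
Bind M := mk(a, a); no other remaining equation mentions M.
Delete trivial equation false = false.
Applying the MGU to either side gives mk(a, mk(mk(a, a), false)).

mk(a, mk(mk(a, a), false))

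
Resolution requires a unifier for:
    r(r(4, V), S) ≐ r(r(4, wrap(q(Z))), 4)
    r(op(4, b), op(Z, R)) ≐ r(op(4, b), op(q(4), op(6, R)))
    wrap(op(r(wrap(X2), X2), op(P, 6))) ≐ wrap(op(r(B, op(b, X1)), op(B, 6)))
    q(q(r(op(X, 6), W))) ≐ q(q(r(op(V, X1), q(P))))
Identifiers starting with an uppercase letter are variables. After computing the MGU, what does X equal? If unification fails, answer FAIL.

FAIL

Decompose r/2: r(4, V) ≐ r(4, wrap(q(Z))),  S ≐ 4.
Decompose r/2: 4 ≐ 4,  V ≐ wrap(q(Z)).
Delete trivial equation 4 ≐ 4.
Bind V := wrap(q(Z)); substituting into the one remaining equation that mentions V gives: q(q(r(op(X, 6), W))) ≐ q(q(r(op(wrap(q(Z)), X1), q(P)))).
Bind S := 4; no other remaining equation mentions S.
Decompose r/2: op(4, b) ≐ op(4, b),  op(Z, R) ≐ op(q(4), op(6, R)).
Delete trivial equation op(4, b) ≐ op(4, b).
Decompose op/2: Z ≐ q(4),  R ≐ op(6, R).
Bind Z := q(4); substituting into the one remaining equation that mentions Z gives: q(q(r(op(X, 6), W))) ≐ q(q(r(op(wrap(q(q(4))), X1), q(P)))). Substituting into the earlier binding gives V := wrap(q(q(4))).
Occurs check fails: R occurs in op(6, R); the equation R ≐ op(6, R) has no finite solution.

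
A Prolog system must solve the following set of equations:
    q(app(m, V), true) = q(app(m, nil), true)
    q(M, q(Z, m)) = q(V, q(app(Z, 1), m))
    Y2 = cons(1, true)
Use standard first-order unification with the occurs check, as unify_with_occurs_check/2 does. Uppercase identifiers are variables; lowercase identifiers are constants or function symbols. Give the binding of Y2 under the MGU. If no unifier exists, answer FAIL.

Decompose q/2: app(m, V) = app(m, nil),  true = true.
Decompose app/2: m = m,  V = nil.
Delete trivial equation m = m.
Bind V := nil; substituting into the one remaining equation that mentions V gives: q(M, q(Z, m)) = q(nil, q(app(Z, 1), m)).
Delete trivial equation true = true.
Decompose q/2: M = nil,  q(Z, m) = q(app(Z, 1), m).
Bind M := nil; no other remaining equation mentions M.
Decompose q/2: Z = app(Z, 1),  m = m.
Occurs check fails: Z occurs in app(Z, 1); the equation Z = app(Z, 1) has no finite solution.

FAIL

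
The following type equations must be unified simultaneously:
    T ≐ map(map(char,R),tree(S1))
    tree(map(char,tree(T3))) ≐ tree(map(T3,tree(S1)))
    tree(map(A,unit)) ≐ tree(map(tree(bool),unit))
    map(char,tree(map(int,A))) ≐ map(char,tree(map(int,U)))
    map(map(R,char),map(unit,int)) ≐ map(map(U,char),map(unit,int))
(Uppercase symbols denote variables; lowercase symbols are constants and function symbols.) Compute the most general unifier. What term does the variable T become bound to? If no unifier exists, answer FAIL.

Bind T := map(map(char,R),tree(S1)); no other remaining equation mentions T.
Decompose tree/1: map(char,tree(T3)) ≐ map(T3,tree(S1)).
Decompose map/2: char ≐ T3,  tree(T3) ≐ tree(S1).
Bind T3 := char; substituting into the one remaining equation that mentions T3 gives: tree(char) ≐ tree(S1).
Decompose tree/1: char ≐ S1.
Bind S1 := char; no other remaining equation mentions S1. Substituting into the earlier binding gives T := map(map(char,R),tree(char)).
Decompose tree/1: map(A,unit) ≐ map(tree(bool),unit).
Decompose map/2: A ≐ tree(bool),  unit ≐ unit.
Bind A := tree(bool); substituting into the one remaining equation that mentions A gives: map(char,tree(map(int,tree(bool)))) ≐ map(char,tree(map(int,U))).
Delete trivial equation unit ≐ unit.
Decompose map/2: char ≐ char,  tree(map(int,tree(bool))) ≐ tree(map(int,U)).
Delete trivial equation char ≐ char.
Decompose tree/1: map(int,tree(bool)) ≐ map(int,U).
Decompose map/2: int ≐ int,  tree(bool) ≐ U.
Delete trivial equation int ≐ int.
Bind U := tree(bool); substituting into the remaining equation gives: map(map(R,char),map(unit,int)) ≐ map(map(tree(bool),char),map(unit,int)).
Decompose map/2: map(R,char) ≐ map(tree(bool),char),  map(unit,int) ≐ map(unit,int).
Decompose map/2: R ≐ tree(bool),  char ≐ char.
Bind R := tree(bool); no other remaining equation mentions R. Substituting into the earlier binding gives T := map(map(char,tree(bool)),tree(char)).
Delete trivial equation char ≐ char.
Delete trivial equation map(unit,int) ≐ map(unit,int).
MGU = { T := map(map(char,tree(bool)),tree(char)), T3 := char, S1 := char, A := tree(bool), U := tree(bool), R := tree(bool) }, so T := map(map(char,tree(bool)),tree(char)).

map(map(char,tree(bool)),tree(char))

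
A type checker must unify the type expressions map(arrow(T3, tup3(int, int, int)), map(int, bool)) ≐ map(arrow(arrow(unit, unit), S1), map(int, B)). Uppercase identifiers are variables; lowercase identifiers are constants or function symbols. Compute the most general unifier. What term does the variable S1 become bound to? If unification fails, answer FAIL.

Decompose map/2: arrow(T3, tup3(int, int, int)) ≐ arrow(arrow(unit, unit), S1),  map(int, bool) ≐ map(int, B).
Decompose arrow/2: T3 ≐ arrow(unit, unit),  tup3(int, int, int) ≐ S1.
Bind T3 := arrow(unit, unit); no other remaining equation mentions T3.
Bind S1 := tup3(int, int, int); no other remaining equation mentions S1.
Decompose map/2: int ≐ int,  bool ≐ B.
Delete trivial equation int ≐ int.
Bind B := bool.
MGU = { T3 -> arrow(unit, unit), S1 -> tup3(int, int, int), B -> bool }, so S1 -> tup3(int, int, int).

tup3(int, int, int)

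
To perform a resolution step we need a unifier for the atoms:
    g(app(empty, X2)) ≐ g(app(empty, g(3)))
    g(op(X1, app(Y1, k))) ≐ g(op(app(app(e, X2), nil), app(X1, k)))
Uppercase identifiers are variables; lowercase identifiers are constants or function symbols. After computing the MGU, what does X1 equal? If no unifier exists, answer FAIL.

Decompose g/1: app(empty, X2) ≐ app(empty, g(3)).
Decompose app/2: empty ≐ empty,  X2 ≐ g(3).
Delete trivial equation empty ≐ empty.
Bind X2 := g(3); substituting into the remaining equation gives: g(op(X1, app(Y1, k))) ≐ g(op(app(app(e, g(3)), nil), app(X1, k))).
Decompose g/1: op(X1, app(Y1, k)) ≐ op(app(app(e, g(3)), nil), app(X1, k)).
Decompose op/2: X1 ≐ app(app(e, g(3)), nil),  app(Y1, k) ≐ app(X1, k).
Bind X1 := app(app(e, g(3)), nil); substituting into the remaining equation gives: app(Y1, k) ≐ app(app(app(e, g(3)), nil), k).
Decompose app/2: Y1 ≐ app(app(e, g(3)), nil),  k ≐ k.
Bind Y1 := app(app(e, g(3)), nil); no other remaining equation mentions Y1.
Delete trivial equation k ≐ k.
MGU = { X2 ↦ g(3), X1 ↦ app(app(e, g(3)), nil), Y1 ↦ app(app(e, g(3)), nil) }, so X1 ↦ app(app(e, g(3)), nil).

app(app(e, g(3)), nil)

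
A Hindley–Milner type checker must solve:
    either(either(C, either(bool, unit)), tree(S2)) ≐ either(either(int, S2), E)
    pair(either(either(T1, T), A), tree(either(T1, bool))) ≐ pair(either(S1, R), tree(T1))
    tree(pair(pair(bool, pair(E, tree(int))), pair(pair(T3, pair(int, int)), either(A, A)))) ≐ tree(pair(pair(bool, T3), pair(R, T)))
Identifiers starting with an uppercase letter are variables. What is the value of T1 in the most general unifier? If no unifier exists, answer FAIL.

Decompose either/2: either(C, either(bool, unit)) ≐ either(int, S2),  tree(S2) ≐ E.
Decompose either/2: C ≐ int,  either(bool, unit) ≐ S2.
Bind C := int; no other remaining equation mentions C.
Bind S2 := either(bool, unit); substituting into the one remaining equation that mentions S2 gives: tree(either(bool, unit)) ≐ E.
Bind E := tree(either(bool, unit)); substituting into the one remaining equation that mentions E gives: tree(pair(pair(bool, pair(tree(either(bool, unit)), tree(int))), pair(pair(T3, pair(int, int)), either(A, A)))) ≐ tree(pair(pair(bool, T3), pair(R, T))).
Decompose pair/2: either(either(T1, T), A) ≐ either(S1, R),  tree(either(T1, bool)) ≐ tree(T1).
Decompose either/2: either(T1, T) ≐ S1,  A ≐ R.
Bind S1 := either(T1, T); no other remaining equation mentions S1.
Bind A := R; substituting into the one remaining equation that mentions A gives: tree(pair(pair(bool, pair(tree(either(bool, unit)), tree(int))), pair(pair(T3, pair(int, int)), either(R, R)))) ≐ tree(pair(pair(bool, T3), pair(R, T))).
Decompose tree/1: either(T1, bool) ≐ T1.
Occurs check fails: T1 occurs in either(T1, bool); the equation T1 ≐ either(T1, bool) has no finite solution.

FAIL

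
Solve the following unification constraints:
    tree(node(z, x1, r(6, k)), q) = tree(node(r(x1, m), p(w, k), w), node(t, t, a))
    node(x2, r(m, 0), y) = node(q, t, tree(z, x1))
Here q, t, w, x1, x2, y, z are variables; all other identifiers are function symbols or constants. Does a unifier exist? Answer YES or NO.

YES

Decompose tree/2: node(z, x1, r(6, k)) = node(r(x1, m), p(w, k), w),  q = node(t, t, a).
Decompose node/3: z = r(x1, m),  x1 = p(w, k),  r(6, k) = w.
Bind z := r(x1, m); substituting into the one remaining equation that mentions z gives: node(x2, r(m, 0), y) = node(q, t, tree(r(x1, m), x1)).
Bind x1 := p(w, k); substituting into the one remaining equation that mentions x1 gives: node(x2, r(m, 0), y) = node(q, t, tree(r(p(w, k), m), p(w, k))). Substituting into the earlier binding gives z := r(p(w, k), m).
Bind w := r(6, k); substituting into the one remaining equation that mentions w gives: node(x2, r(m, 0), y) = node(q, t, tree(r(p(r(6, k), k), m), p(r(6, k), k))). Substituting into the earlier bindings gives z := r(p(r(6, k), k), m), x1 := p(r(6, k), k).
Bind q := node(t, t, a); substituting into the remaining equation gives: node(x2, r(m, 0), y) = node(node(t, t, a), t, tree(r(p(r(6, k), k), m), p(r(6, k), k))).
Decompose node/3: x2 = node(t, t, a),  r(m, 0) = t,  y = tree(r(p(r(6, k), k), m), p(r(6, k), k)).
Bind x2 := node(t, t, a); no other remaining equation mentions x2.
Bind t := r(m, 0); no other remaining equation mentions t. Substituting into the earlier bindings gives q := node(r(m, 0), r(m, 0), a), x2 := node(r(m, 0), r(m, 0), a).
Bind y := tree(r(p(r(6, k), k), m), p(r(6, k), k)).
No equations remain and no clash or occurs-check failure arose, so a unifier exists.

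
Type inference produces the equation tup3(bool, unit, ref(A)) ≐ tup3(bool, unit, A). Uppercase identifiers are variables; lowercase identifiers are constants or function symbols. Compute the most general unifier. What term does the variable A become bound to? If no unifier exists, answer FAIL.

FAIL

Decompose tup3/3: bool ≐ bool,  unit ≐ unit,  ref(A) ≐ A.
Delete trivial equation bool ≐ bool.
Delete trivial equation unit ≐ unit.
Occurs check fails: A occurs in ref(A); the equation A ≐ ref(A) has no finite solution.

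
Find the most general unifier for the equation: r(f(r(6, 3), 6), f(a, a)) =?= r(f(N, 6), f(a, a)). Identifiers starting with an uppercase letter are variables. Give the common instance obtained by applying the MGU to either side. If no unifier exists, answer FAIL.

r(f(r(6, 3), 6), f(a, a))

Decompose r/2: f(r(6, 3), 6) =?= f(N, 6),  f(a, a) =?= f(a, a).
Decompose f/2: r(6, 3) =?= N,  6 =?= 6.
Bind N := r(6, 3); no other remaining equation mentions N.
Delete trivial equation 6 =?= 6.
Delete trivial equation f(a, a) =?= f(a, a).
Applying the MGU to either side gives r(f(r(6, 3), 6), f(a, a)).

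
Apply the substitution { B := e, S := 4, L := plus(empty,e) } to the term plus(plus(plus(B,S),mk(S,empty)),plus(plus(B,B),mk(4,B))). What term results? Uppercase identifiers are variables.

plus(plus(plus(e,4),mk(4,empty)),plus(plus(e,e),mk(4,e)))

Replace each occurrence of B with e.
Replace each occurrence of S with 4.
Result: plus(plus(plus(e,4),mk(4,empty)),plus(plus(e,e),mk(4,e))).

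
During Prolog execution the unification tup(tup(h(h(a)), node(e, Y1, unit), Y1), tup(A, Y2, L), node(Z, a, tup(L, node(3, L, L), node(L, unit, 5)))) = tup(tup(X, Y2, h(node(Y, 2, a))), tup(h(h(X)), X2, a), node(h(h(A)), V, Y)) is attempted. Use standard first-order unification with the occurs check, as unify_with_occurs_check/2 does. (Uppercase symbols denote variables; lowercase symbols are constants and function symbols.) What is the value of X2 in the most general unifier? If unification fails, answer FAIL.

node(e, h(node(tup(a, node(3, a, a), node(a, unit, 5)), 2, a)), unit)

Decompose tup/3: tup(h(h(a)), node(e, Y1, unit), Y1) = tup(X, Y2, h(node(Y, 2, a))),  tup(A, Y2, L) = tup(h(h(X)), X2, a),  node(Z, a, tup(L, node(3, L, L), node(L, unit, 5))) = node(h(h(A)), V, Y).
Decompose tup/3: h(h(a)) = X,  node(e, Y1, unit) = Y2,  Y1 = h(node(Y, 2, a)).
Bind X := h(h(a)); substituting into the one remaining equation that mentions X gives: tup(A, Y2, L) = tup(h(h(h(h(a)))), X2, a).
Bind Y2 := node(e, Y1, unit); substituting into the one remaining equation that mentions Y2 gives: tup(A, node(e, Y1, unit), L) = tup(h(h(h(h(a)))), X2, a).
Bind Y1 := h(node(Y, 2, a)); substituting into the one remaining equation that mentions Y1 gives: tup(A, node(e, h(node(Y, 2, a)), unit), L) = tup(h(h(h(h(a)))), X2, a). Substituting into the earlier binding gives Y2 := node(e, h(node(Y, 2, a)), unit).
Decompose tup/3: A = h(h(h(h(a)))),  node(e, h(node(Y, 2, a)), unit) = X2,  L = a.
Bind A := h(h(h(h(a)))); substituting into the one remaining equation that mentions A gives: node(Z, a, tup(L, node(3, L, L), node(L, unit, 5))) = node(h(h(h(h(h(h(a)))))), V, Y).
Bind X2 := node(e, h(node(Y, 2, a)), unit); no other remaining equation mentions X2.
Bind L := a; substituting into the remaining equation gives: node(Z, a, tup(a, node(3, a, a), node(a, unit, 5))) = node(h(h(h(h(h(h(a)))))), V, Y).
Decompose node/3: Z = h(h(h(h(h(h(a)))))),  a = V,  tup(a, node(3, a, a), node(a, unit, 5)) = Y.
Bind Z := h(h(h(h(h(h(a)))))); no other remaining equation mentions Z.
Bind V := a; no other remaining equation mentions V.
Bind Y := tup(a, node(3, a, a), node(a, unit, 5)). Substituting into the earlier bindings gives Y2 := node(e, h(node(tup(a, node(3, a, a), node(a, unit, 5)), 2, a)), unit), Y1 := h(node(tup(a, node(3, a, a), node(a, unit, 5)), 2, a)), X2 := node(e, h(node(tup(a, node(3, a, a), node(a, unit, 5)), 2, a)), unit).
MGU = { X = h(h(a)), Y2 = node(e, h(node(tup(a, node(3, a, a), node(a, unit, 5)), 2, a)), unit), Y1 = h(node(tup(a, node(3, a, a), node(a, unit, 5)), 2, a)), A = h(h(h(h(a)))), X2 = node(e, h(node(tup(a, node(3, a, a), node(a, unit, 5)), 2, a)), unit), L = a, Z = h(h(h(h(h(h(a)))))), V = a, Y = tup(a, node(3, a, a), node(a, unit, 5)) }, so X2 = node(e, h(node(tup(a, node(3, a, a), node(a, unit, 5)), 2, a)), unit).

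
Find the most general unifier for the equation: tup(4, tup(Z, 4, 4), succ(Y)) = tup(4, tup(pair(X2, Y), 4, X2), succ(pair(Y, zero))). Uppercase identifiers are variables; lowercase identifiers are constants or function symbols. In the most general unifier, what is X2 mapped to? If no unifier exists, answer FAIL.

FAIL

Decompose tup/3: 4 = 4,  tup(Z, 4, 4) = tup(pair(X2, Y), 4, X2),  succ(Y) = succ(pair(Y, zero)).
Delete trivial equation 4 = 4.
Decompose tup/3: Z = pair(X2, Y),  4 = 4,  4 = X2.
Bind Z := pair(X2, Y); no other remaining equation mentions Z.
Delete trivial equation 4 = 4.
Bind X2 := 4; no other remaining equation mentions X2. Substituting into the earlier binding gives Z := pair(4, Y).
Decompose succ/1: Y = pair(Y, zero).
Occurs check fails: Y occurs in pair(Y, zero); the equation Y = pair(Y, zero) has no finite solution.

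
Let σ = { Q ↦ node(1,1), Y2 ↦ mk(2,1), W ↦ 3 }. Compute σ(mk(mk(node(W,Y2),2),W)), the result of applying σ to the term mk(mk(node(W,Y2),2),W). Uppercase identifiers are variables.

Replace each occurrence of Y2 with mk(2,1).
Replace each occurrence of W with 3.
Result: mk(mk(node(3,mk(2,1)),2),3).

mk(mk(node(3,mk(2,1)),2),3)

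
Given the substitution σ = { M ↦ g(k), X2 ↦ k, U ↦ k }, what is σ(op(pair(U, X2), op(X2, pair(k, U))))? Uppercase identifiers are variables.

op(pair(k, k), op(k, pair(k, k)))

Replace each occurrence of X2 with k.
Replace each occurrence of U with k.
Result: op(pair(k, k), op(k, pair(k, k))).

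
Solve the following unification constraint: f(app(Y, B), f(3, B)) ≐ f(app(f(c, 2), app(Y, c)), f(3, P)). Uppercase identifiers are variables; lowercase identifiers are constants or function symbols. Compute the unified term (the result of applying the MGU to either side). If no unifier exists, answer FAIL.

Decompose f/2: app(Y, B) ≐ app(f(c, 2), app(Y, c)),  f(3, B) ≐ f(3, P).
Decompose app/2: Y ≐ f(c, 2),  B ≐ app(Y, c).
Bind Y := f(c, 2); substituting into the one remaining equation that mentions Y gives: B ≐ app(f(c, 2), c).
Bind B := app(f(c, 2), c); substituting into the remaining equation gives: f(3, app(f(c, 2), c)) ≐ f(3, P).
Decompose f/2: 3 ≐ 3,  app(f(c, 2), c) ≐ P.
Delete trivial equation 3 ≐ 3.
Bind P := app(f(c, 2), c).
Applying the MGU to either side gives f(app(f(c, 2), app(f(c, 2), c)), f(3, app(f(c, 2), c))).

f(app(f(c, 2), app(f(c, 2), c)), f(3, app(f(c, 2), c)))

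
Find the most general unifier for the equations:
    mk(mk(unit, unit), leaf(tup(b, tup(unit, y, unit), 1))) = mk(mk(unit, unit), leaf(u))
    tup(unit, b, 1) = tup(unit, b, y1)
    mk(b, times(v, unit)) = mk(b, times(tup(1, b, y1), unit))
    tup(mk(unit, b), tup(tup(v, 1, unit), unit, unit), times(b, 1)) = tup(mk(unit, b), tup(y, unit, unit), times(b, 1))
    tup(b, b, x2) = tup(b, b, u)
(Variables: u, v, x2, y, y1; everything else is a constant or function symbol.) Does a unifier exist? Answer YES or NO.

YES

Decompose mk/2: mk(unit, unit) = mk(unit, unit),  leaf(tup(b, tup(unit, y, unit), 1)) = leaf(u).
Delete trivial equation mk(unit, unit) = mk(unit, unit).
Decompose leaf/1: tup(b, tup(unit, y, unit), 1) = u.
Bind u := tup(b, tup(unit, y, unit), 1); substituting into the one remaining equation that mentions u gives: tup(b, b, x2) = tup(b, b, tup(b, tup(unit, y, unit), 1)).
Decompose tup/3: unit = unit,  b = b,  1 = y1.
Delete trivial equation unit = unit.
Delete trivial equation b = b.
Bind y1 := 1; substituting into the one remaining equation that mentions y1 gives: mk(b, times(v, unit)) = mk(b, times(tup(1, b, 1), unit)).
Decompose mk/2: b = b,  times(v, unit) = times(tup(1, b, 1), unit).
Delete trivial equation b = b.
Decompose times/2: v = tup(1, b, 1),  unit = unit.
Bind v := tup(1, b, 1); substituting into the one remaining equation that mentions v gives: tup(mk(unit, b), tup(tup(tup(1, b, 1), 1, unit), unit, unit), times(b, 1)) = tup(mk(unit, b), tup(y, unit, unit), times(b, 1)).
Delete trivial equation unit = unit.
Decompose tup/3: mk(unit, b) = mk(unit, b),  tup(tup(tup(1, b, 1), 1, unit), unit, unit) = tup(y, unit, unit),  times(b, 1) = times(b, 1).
Delete trivial equation mk(unit, b) = mk(unit, b).
Decompose tup/3: tup(tup(1, b, 1), 1, unit) = y,  unit = unit,  unit = unit.
Bind y := tup(tup(1, b, 1), 1, unit); substituting into the one remaining equation that mentions y gives: tup(b, b, x2) = tup(b, b, tup(b, tup(unit, tup(tup(1, b, 1), 1, unit), unit), 1)). Substituting into the earlier binding gives u := tup(b, tup(unit, tup(tup(1, b, 1), 1, unit), unit), 1).
Delete trivial equation unit = unit.
Delete trivial equation unit = unit.
Delete trivial equation times(b, 1) = times(b, 1).
Decompose tup/3: b = b,  b = b,  x2 = tup(b, tup(unit, tup(tup(1, b, 1), 1, unit), unit), 1).
Delete trivial equation b = b.
Delete trivial equation b = b.
Bind x2 := tup(b, tup(unit, tup(tup(1, b, 1), 1, unit), unit), 1).
No equations remain and no clash or occurs-check failure arose, so a unifier exists.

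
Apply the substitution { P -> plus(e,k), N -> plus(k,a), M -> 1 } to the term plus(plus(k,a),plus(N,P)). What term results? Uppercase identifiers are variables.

plus(plus(k,a),plus(plus(k,a),plus(e,k)))

Replace each occurrence of P with plus(e,k).
Replace each occurrence of N with plus(k,a).
Result: plus(plus(k,a),plus(plus(k,a),plus(e,k))).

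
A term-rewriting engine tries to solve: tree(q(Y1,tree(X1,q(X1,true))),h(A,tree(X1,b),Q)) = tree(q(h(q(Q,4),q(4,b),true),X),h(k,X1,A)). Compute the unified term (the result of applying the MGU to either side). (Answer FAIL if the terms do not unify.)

FAIL

Decompose tree/2: q(Y1,tree(X1,q(X1,true))) = q(h(q(Q,4),q(4,b),true),X),  h(A,tree(X1,b),Q) = h(k,X1,A).
Decompose q/2: Y1 = h(q(Q,4),q(4,b),true),  tree(X1,q(X1,true)) = X.
Bind Y1 := h(q(Q,4),q(4,b),true); no other remaining equation mentions Y1.
Bind X := tree(X1,q(X1,true)); no other remaining equation mentions X.
Decompose h/3: A = k,  tree(X1,b) = X1,  Q = A.
Bind A := k; substituting into the one remaining equation that mentions A gives: Q = k.
Occurs check fails: X1 occurs in tree(X1,b); the equation X1 = tree(X1,b) has no finite solution.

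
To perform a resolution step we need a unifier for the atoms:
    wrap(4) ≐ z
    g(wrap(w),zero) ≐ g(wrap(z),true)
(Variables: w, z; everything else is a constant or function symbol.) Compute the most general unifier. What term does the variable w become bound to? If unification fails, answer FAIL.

Bind z := wrap(4); substituting into the remaining equation gives: g(wrap(w),zero) ≐ g(wrap(wrap(4)),true).
Decompose g/2: wrap(w) ≐ wrap(wrap(4)),  zero ≐ true.
Decompose wrap/1: w ≐ wrap(4).
Bind w := wrap(4); no other remaining equation mentions w.
Clash: constants zero and true differ; no unifier exists.

FAIL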